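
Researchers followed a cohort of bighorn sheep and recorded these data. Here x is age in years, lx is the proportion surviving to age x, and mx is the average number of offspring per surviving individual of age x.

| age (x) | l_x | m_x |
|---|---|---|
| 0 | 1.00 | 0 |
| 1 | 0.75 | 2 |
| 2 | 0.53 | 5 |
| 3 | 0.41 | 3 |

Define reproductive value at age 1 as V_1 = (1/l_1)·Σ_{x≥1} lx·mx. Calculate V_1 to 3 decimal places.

lx·mx for x ≥ 1: 1.5, 2.65, 1.23 → sum = 5.38
V_1 = 5.38 / l_1 = 5.38 / 0.75 = 7.173333… → 7.173

7.173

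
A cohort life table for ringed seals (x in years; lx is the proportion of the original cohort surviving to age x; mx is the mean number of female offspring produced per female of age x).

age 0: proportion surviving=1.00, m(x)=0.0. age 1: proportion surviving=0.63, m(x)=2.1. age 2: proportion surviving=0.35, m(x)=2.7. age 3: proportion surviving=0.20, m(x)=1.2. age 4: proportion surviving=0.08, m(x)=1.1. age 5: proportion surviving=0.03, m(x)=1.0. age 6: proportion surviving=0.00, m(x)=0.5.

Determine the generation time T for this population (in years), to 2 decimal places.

lx·mx: 0, 1.323, 0.945, 0.24, 0.088, 0.03, 0 → R0 = 2.626
x·lx·mx: 0, 1.323, 1.89, 0.72, 0.352, 0.15, 0 → Σ = 4.435
T = 4.435 / 2.626 = 1.68888… → 1.69

1.69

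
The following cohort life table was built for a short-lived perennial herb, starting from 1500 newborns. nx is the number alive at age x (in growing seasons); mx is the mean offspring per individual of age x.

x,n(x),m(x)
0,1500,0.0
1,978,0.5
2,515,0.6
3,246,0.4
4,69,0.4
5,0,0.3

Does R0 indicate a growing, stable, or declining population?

lx = nx/n0 = nx/1500: 1, 0.652, 0.34333…, 0.164, 0.046, 0
R0 = Σ lx·mx = 0 + 0.326 + 0.206… + 0.0656 + 0.0184 + 0 = 0.616…
R0 < 1, so the population is declining.

declining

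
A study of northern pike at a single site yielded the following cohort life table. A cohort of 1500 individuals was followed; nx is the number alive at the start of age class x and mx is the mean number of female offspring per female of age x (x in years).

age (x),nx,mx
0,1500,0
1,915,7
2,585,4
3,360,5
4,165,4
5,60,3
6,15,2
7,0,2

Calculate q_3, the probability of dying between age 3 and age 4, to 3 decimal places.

0.542

lx = nx/n0 = nx/1500: 1, 0.61, 0.39, 0.24, 0.11, 0.04, 0.01, 0
q_3 = (l_3 − l_4) / l_3 = (0.24 − 0.11) / 0.24
     = 0.13 / 0.24 = 0.541667… → 0.542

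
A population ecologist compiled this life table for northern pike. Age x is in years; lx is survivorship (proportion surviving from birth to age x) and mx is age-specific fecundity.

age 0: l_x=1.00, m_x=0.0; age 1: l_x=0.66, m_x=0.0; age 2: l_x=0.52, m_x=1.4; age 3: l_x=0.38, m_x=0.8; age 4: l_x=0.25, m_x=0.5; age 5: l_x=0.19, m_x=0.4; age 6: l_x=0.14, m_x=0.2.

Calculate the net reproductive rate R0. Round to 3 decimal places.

1.261

lx·mx by age: 0, 0, 0.728, 0.304, 0.125, 0.076, 0.028
R0 = Σ lx·mx = 1.261 → 1.261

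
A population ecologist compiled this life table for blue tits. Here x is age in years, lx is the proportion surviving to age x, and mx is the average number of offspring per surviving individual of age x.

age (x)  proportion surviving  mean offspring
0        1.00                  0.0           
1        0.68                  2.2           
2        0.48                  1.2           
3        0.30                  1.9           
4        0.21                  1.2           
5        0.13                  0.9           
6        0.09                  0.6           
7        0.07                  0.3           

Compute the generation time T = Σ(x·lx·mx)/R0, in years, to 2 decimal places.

2.08

lx·mx: 0, 1.496, 0.576, 0.57, 0.252, 0.117, 0.054, 0.021 → R0 = 3.086
x·lx·mx: 0, 1.496, 1.152, 1.71, 1.008, 0.585, 0.324, 0.147 → Σ = 6.422
T = 6.422 / 3.086 = 2.081011… → 2.08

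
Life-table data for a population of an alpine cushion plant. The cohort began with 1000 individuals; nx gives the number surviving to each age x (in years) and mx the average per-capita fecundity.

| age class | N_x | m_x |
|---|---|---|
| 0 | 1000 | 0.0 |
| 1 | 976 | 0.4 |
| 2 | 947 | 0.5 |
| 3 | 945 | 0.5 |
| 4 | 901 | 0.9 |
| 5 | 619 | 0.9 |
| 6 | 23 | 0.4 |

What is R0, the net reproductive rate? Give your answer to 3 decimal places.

2.714

lx = nx/n0 = nx/1000: 1, 0.976, 0.947, 0.945, 0.901, 0.619, 0.023
lx·mx by age: 0, 0.3904, 0.4735, 0.4725, 0.8109, 0.5571, 0.0092
R0 = Σ lx·mx = 2.7136 → 2.714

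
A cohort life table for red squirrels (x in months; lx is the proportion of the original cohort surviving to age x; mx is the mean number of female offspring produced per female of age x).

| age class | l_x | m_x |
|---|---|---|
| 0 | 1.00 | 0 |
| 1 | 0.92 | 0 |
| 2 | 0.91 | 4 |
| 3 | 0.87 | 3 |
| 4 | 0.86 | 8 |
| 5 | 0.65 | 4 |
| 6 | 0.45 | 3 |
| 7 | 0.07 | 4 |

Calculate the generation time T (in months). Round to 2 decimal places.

lx·mx: 0, 0, 3.64, 2.61, 6.88, 2.6, 1.35, 0.28 → R0 = 17.36
x·lx·mx: 0, 0, 7.28, 7.83, 27.52, 13, 8.1, 1.96 → Σ = 65.69
T = 65.69 / 17.36 = 3.783986… → 3.78

3.78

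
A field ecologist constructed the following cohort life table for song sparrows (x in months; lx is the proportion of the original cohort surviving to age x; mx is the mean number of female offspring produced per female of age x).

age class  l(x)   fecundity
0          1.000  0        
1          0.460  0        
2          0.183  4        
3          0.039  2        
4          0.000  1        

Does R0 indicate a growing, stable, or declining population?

R0 = Σ lx·mx = 0 + 0 + 0.732 + 0.078 + 0 = 0.81
R0 < 1, so the population is declining.

declining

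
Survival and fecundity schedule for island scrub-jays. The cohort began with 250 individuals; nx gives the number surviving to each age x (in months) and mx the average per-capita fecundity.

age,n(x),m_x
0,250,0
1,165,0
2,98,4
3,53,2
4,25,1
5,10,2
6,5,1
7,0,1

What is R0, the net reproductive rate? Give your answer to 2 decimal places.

lx = nx/n0 = nx/250: 1, 0.66, 0.392, 0.212, 0.1, 0.04, 0.02, 0
lx·mx by age: 0, 0, 1.568, 0.424, 0.1, 0.08, 0.02, 0
R0 = Σ lx·mx = 2.192 → 2.19

2.19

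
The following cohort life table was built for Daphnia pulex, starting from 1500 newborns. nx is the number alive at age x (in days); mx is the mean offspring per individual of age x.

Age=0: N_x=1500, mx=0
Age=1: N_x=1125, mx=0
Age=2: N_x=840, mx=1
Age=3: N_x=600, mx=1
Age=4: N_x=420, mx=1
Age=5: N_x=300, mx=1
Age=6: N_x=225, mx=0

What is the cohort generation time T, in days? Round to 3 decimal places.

lx = nx/n0 = nx/1500: 1, 0.75, 0.56, 0.4, 0.28, 0.2, 0.15
lx·mx: 0, 0, 0.56, 0.4, 0.28, 0.2, 0 → R0 = 1.44
x·lx·mx: 0, 0, 1.12, 1.2, 1.12, 1, 0 → Σ = 4.44
T = 4.44 / 1.44 = 3.083333… → 3.083

3.083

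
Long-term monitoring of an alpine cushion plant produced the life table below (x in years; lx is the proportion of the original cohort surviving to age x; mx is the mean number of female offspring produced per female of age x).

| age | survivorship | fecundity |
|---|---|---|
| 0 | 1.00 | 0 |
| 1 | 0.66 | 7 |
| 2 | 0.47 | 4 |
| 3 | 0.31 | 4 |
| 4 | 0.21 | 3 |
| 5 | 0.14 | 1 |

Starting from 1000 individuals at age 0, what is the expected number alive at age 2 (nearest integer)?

470

Expected survivors = N0 · l_2 = 1000 × 0.47 = 470 → 470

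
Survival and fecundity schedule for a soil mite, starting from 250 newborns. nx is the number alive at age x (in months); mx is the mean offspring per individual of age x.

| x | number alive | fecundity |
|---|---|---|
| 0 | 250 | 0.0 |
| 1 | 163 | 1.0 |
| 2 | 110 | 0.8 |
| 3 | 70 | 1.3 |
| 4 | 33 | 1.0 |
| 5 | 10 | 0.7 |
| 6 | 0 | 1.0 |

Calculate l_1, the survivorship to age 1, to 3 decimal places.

l_1 = n_1/n_0 = 163/250 = 0.652 → 0.652

0.652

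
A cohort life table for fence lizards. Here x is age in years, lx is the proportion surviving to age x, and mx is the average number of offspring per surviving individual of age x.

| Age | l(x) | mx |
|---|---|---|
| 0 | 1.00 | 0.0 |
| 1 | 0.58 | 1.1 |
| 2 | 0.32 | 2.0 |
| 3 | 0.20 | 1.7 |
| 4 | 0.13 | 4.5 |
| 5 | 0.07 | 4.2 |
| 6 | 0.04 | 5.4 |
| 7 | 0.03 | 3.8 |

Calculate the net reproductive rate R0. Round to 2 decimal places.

2.83

lx·mx by age: 0, 0.638, 0.64, 0.34, 0.585, 0.294, 0.216, 0.114
R0 = Σ lx·mx = 2.827 → 2.83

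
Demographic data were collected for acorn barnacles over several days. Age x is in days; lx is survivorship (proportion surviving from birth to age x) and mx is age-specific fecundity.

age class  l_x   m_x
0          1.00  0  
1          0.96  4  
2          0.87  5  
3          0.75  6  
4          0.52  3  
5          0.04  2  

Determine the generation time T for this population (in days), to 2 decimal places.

lx·mx: 0, 3.84, 4.35, 4.5, 1.56, 0.08 → R0 = 14.33
x·lx·mx: 0, 3.84, 8.7, 13.5, 6.24, 0.4 → Σ = 32.68
T = 32.68 / 14.33 = 2.28053… → 2.28

2.28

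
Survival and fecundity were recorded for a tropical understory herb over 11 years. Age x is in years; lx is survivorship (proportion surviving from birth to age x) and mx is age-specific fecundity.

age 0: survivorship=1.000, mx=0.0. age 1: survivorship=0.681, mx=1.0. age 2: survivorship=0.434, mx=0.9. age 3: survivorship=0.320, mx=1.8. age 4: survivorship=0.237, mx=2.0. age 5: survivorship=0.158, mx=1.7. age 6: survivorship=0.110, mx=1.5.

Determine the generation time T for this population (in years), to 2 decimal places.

2.90

lx·mx: 0, 0.681, 0.3906, 0.576, 0.474, 0.2686, 0.165 → R0 = 2.5552
x·lx·mx: 0, 0.681, 0.7812, 1.728, 1.896, 1.343, 0.99 → Σ = 7.4192
T = 7.4192 / 2.5552 = 2.903569… → 2.90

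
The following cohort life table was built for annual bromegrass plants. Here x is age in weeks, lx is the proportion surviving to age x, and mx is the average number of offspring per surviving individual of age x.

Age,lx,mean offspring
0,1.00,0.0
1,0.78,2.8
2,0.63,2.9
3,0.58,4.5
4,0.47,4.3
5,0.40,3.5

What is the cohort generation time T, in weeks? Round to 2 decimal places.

lx·mx: 0, 2.184, 1.827, 2.61, 2.021, 1.4 → R0 = 10.042
x·lx·mx: 0, 2.184, 3.654, 7.83, 8.084, 7 → Σ = 28.752
T = 28.752 / 10.042 = 2.863175… → 2.86

2.86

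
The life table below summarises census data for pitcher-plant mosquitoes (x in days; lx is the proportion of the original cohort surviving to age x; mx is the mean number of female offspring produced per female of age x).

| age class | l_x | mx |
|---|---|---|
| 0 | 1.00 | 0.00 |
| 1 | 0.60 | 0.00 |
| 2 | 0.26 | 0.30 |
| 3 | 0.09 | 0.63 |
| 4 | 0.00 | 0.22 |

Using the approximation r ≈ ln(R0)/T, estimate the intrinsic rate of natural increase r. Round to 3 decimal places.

-0.828

R0 = Σ lx·mx = 0 + 0 + 0.078 + 0.0567 + 0 = 0.1347
Σ x·lx·mx = 0.3261; T = 0.3261/0.1347 = 2.42094…
r ≈ ln(R0)/T = ln(0.1347)/2.42094… = -0.82807… → -0.828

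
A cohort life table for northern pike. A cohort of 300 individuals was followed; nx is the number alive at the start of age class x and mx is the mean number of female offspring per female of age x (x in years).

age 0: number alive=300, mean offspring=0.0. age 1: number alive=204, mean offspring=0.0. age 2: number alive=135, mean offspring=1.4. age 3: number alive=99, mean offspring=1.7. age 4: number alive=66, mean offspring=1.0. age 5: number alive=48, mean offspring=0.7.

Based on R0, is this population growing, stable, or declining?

growing

lx = nx/n0 = nx/300: 1, 0.68, 0.45, 0.33, 0.22, 0.16
R0 = Σ lx·mx = 0 + 0 + 0.63 + 0.561 + 0.22 + 0.112 = 1.523
R0 > 1, so the population is growing.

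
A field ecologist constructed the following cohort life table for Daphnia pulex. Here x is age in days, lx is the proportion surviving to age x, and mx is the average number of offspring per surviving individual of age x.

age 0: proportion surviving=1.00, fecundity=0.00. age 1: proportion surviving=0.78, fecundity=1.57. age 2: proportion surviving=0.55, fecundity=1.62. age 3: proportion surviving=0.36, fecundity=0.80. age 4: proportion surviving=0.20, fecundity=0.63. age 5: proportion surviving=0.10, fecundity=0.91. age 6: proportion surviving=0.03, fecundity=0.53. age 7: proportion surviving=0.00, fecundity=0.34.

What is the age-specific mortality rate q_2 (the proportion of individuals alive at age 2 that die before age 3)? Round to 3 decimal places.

q_2 = (l_2 − l_3) / l_2 = (0.55 − 0.36) / 0.55
     = 0.19 / 0.55 = 0.345455… → 0.345

0.345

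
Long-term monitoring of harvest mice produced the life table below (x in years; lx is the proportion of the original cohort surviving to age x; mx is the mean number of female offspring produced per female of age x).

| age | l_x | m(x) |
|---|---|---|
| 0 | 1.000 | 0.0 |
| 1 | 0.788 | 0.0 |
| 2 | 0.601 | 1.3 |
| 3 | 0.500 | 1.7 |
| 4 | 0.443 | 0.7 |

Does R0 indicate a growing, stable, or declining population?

growing

R0 = Σ lx·mx = 0 + 0 + 0.7813 + 0.85 + 0.3101 = 1.9414
R0 > 1, so the population is growing.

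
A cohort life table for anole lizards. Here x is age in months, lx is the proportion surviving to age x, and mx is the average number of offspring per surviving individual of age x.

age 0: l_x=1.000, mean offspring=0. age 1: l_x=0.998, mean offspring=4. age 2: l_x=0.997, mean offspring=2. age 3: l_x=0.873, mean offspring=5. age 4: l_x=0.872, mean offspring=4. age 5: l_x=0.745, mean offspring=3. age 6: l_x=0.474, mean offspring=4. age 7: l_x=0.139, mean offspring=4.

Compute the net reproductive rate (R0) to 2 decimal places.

lx·mx by age: 0, 3.992, 1.994, 4.365, 3.488, 2.235, 1.896, 0.556
R0 = Σ lx·mx = 18.526 → 18.53

18.53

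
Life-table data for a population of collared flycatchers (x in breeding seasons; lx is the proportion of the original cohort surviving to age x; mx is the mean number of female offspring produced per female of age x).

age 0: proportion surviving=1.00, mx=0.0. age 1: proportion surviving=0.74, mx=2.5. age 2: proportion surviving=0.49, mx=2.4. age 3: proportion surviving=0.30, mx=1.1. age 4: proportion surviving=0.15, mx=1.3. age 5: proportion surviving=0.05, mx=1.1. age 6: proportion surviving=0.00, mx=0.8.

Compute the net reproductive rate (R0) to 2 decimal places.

lx·mx by age: 0, 1.85, 1.176, 0.33, 0.195, 0.055, 0
R0 = Σ lx·mx = 3.606 → 3.61

3.61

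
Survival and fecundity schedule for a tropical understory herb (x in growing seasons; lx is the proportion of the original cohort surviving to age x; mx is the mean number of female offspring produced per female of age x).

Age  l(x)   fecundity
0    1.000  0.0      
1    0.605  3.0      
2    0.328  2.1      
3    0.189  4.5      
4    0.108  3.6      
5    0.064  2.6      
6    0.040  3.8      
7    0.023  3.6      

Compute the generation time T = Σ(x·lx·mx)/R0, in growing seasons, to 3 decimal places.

2.322

lx·mx: 0, 1.815, 0.6888, 0.8505, 0.3888, 0.1664, 0.152, 0.0828 → R0 = 4.1443
x·lx·mx: 0, 1.815, 1.3776, 2.5515, 1.5552, 0.832, 0.912, 0.5796 → Σ = 9.6229
T = 9.6229 / 4.1443 = 2.32196… → 2.322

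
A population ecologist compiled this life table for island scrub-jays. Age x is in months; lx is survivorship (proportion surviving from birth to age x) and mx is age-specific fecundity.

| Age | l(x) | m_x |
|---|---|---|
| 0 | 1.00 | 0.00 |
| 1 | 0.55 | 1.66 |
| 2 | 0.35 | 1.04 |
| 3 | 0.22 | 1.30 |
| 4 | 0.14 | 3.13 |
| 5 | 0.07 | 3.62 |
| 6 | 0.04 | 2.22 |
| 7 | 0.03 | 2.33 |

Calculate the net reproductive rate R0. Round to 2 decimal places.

lx·mx by age: 0, 0.913, 0.364, 0.286, 0.4382, 0.2534, 0.0888, 0.0699
R0 = Σ lx·mx = 2.4133 → 2.41

2.41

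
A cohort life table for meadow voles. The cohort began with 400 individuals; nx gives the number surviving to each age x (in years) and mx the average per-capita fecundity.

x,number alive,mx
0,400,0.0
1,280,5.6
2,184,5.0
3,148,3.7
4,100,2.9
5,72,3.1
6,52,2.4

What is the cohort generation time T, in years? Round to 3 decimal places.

2.198

lx = nx/n0 = nx/400: 1, 0.7, 0.46, 0.37, 0.25, 0.18, 0.13
lx·mx: 0, 3.92, 2.3, 1.369, 0.725, 0.558, 0.312 → R0 = 9.184
x·lx·mx: 0, 3.92, 4.6, 4.107, 2.9, 2.79, 1.872 → Σ = 20.189
T = 20.189 / 9.184 = 2.19828… → 2.198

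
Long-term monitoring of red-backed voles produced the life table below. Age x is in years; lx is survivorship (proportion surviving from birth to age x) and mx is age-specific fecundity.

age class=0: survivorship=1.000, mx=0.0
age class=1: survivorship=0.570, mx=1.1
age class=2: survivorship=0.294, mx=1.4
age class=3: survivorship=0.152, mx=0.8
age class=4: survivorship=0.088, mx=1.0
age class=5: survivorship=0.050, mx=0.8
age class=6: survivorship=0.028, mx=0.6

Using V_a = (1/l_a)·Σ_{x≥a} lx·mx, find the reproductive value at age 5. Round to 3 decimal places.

1.136

lx·mx for x ≥ 5: 0.04, 0.0168 → sum = 0.0568
V_5 = 0.0568 / l_5 = 0.0568 / 0.05 = 1.136 → 1.136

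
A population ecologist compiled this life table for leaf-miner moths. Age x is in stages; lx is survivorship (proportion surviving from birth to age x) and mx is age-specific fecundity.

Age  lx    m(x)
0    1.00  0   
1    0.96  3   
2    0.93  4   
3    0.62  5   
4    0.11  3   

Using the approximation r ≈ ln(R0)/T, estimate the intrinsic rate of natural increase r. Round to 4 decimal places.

1.1043

R0 = Σ lx·mx = 0 + 2.88 + 3.72 + 3.1 + 0.33 = 10.03
Σ x·lx·mx = 20.94; T = 20.94/10.03 = 2.08774…
r ≈ ln(R0)/T = ln(10.03)/2.08774… = 1.104344… → 1.1043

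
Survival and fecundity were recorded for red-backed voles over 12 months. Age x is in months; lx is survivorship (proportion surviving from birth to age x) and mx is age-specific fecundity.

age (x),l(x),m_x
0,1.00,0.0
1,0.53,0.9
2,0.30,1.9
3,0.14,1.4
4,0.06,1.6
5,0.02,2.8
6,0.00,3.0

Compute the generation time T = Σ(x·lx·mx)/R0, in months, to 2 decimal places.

2.06

lx·mx: 0, 0.477, 0.57, 0.196, 0.096, 0.056, 0 → R0 = 1.395
x·lx·mx: 0, 0.477, 1.14, 0.588, 0.384, 0.28, 0 → Σ = 2.869
T = 2.869 / 1.395 = 2.056631… → 2.06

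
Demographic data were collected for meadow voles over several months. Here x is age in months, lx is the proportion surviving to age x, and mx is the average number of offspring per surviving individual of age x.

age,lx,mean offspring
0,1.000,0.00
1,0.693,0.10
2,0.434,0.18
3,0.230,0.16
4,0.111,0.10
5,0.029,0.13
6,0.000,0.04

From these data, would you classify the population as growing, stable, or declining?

R0 = Σ lx·mx = 0 + 0.0693 + 0.07812 + 0.0368 + 0.0111 + 0.00377 + 0 = 0.19909
R0 < 1, so the population is declining.

declining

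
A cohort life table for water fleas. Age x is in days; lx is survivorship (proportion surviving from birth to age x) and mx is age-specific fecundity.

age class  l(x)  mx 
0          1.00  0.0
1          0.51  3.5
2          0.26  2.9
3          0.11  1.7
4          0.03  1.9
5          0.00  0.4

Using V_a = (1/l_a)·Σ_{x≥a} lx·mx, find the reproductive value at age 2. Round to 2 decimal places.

3.84

lx·mx for x ≥ 2: 0.754, 0.187, 0.057, 0 → sum = 0.998
V_2 = 0.998 / l_2 = 0.998 / 0.26 = 3.838462… → 3.84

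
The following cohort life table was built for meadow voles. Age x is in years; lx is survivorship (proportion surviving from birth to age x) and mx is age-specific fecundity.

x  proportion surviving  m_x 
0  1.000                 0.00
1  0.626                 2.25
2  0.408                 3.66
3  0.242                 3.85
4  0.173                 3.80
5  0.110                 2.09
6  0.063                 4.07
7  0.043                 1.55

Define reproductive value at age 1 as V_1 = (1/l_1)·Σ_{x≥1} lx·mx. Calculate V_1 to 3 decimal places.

8.057

lx·mx for x ≥ 1: 1.4085, 1.49328, 0.9317, 0.6574, 0.2299, 0.25641, 0.06665 → sum = 5.04384
V_1 = 5.04384 / l_1 = 5.04384 / 0.626 = 8.057252… → 8.057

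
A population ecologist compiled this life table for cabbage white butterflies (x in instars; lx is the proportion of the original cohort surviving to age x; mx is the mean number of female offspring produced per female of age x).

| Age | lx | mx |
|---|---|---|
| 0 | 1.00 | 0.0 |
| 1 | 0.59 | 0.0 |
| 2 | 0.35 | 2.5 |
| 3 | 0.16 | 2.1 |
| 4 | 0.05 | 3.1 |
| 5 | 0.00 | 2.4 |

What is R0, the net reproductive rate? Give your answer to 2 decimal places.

1.37

lx·mx by age: 0, 0, 0.875, 0.336, 0.155, 0
R0 = Σ lx·mx = 1.366 → 1.37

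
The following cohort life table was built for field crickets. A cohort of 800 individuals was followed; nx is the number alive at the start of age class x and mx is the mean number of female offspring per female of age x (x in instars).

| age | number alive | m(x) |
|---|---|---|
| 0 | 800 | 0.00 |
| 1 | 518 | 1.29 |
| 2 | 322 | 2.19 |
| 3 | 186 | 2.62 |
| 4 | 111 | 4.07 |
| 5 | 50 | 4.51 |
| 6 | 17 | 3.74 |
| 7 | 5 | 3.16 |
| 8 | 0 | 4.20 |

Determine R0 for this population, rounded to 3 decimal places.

lx = nx/n0 = nx/800: 1, 0.6475, 0.4025, 0.2325, 0.13875, 0.0625, 0.02125, 0.00625, 0
lx·mx by age: 0, 0.835275, 0.881475, 0.60915, 0.564713…, 0.281875, 0.079475…, 0.01975…, 0
R0 = Σ lx·mx = 3.271713… → 3.272

3.272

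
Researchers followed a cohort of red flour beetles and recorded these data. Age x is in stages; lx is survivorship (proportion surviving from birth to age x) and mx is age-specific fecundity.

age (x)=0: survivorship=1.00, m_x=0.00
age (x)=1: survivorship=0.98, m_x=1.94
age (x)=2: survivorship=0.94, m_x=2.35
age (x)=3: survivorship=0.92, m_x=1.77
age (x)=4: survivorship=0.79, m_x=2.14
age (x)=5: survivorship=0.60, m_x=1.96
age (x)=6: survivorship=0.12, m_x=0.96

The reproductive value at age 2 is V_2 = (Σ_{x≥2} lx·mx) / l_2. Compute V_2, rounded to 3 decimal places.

lx·mx for x ≥ 2: 2.209, 1.6284, 1.6906, 1.176, 0.1152 → sum = 6.8192
V_2 = 6.8192 / l_2 = 6.8192 / 0.94 = 7.254468… → 7.254

7.254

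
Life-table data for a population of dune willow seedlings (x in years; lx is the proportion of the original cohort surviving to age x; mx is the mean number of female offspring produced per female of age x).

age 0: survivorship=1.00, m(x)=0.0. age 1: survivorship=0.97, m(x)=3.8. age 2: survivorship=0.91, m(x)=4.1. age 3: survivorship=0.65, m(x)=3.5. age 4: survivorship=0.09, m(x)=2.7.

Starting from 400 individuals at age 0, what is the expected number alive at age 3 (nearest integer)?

260

Expected survivors = N0 · l_3 = 400 × 0.65 = 260 → 260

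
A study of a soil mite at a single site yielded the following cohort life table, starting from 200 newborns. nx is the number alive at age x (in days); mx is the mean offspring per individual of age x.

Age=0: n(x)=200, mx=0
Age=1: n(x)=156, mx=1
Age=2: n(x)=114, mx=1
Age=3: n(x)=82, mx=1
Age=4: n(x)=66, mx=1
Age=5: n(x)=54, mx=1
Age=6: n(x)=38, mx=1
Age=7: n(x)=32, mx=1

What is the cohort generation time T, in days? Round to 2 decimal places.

2.98

lx = nx/n0 = nx/200: 1, 0.78, 0.57, 0.41, 0.33, 0.27, 0.19, 0.16
lx·mx: 0, 0.78, 0.57, 0.41, 0.33, 0.27, 0.19, 0.16 → R0 = 2.71
x·lx·mx: 0, 0.78, 1.14, 1.23, 1.32, 1.35, 1.14, 1.12 → Σ = 8.08
T = 8.08 / 2.71 = 2.98155… → 2.98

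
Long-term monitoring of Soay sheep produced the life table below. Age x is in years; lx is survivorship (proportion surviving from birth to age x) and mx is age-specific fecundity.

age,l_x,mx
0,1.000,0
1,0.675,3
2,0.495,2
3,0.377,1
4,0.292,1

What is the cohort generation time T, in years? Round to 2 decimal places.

1.71

lx·mx: 0, 2.025, 0.99, 0.377, 0.292 → R0 = 3.684
x·lx·mx: 0, 2.025, 1.98, 1.131, 1.168 → Σ = 6.304
T = 6.304 / 3.684 = 1.711183… → 1.71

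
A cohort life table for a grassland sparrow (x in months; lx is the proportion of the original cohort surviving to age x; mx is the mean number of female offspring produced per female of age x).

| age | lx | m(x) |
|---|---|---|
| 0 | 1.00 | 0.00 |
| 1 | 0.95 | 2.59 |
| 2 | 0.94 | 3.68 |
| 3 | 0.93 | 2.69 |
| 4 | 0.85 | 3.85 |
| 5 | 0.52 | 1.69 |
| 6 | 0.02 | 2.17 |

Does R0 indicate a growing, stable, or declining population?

growing

R0 = Σ lx·mx = 0 + 2.4605 + 3.4592 + 2.5017 + 3.2725 + 0.8788 + 0.0434 = 12.6161
R0 > 1, so the population is growing.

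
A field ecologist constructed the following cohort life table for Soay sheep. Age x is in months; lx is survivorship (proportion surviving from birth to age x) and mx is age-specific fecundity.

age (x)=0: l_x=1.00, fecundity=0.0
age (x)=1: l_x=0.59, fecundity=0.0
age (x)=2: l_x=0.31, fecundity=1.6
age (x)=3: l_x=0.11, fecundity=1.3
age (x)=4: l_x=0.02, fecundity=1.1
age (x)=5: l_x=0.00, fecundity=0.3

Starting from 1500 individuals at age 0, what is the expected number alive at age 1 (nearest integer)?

885

Expected survivors = N0 · l_1 = 1500 × 0.59 = 885 → 885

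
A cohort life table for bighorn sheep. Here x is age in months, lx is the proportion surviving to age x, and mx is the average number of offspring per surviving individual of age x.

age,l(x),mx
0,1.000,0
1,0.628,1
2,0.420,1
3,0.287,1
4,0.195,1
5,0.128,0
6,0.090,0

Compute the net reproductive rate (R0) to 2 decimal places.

1.53

lx·mx by age: 0, 0.628, 0.42, 0.287, 0.195, 0, 0
R0 = Σ lx·mx = 1.53 → 1.53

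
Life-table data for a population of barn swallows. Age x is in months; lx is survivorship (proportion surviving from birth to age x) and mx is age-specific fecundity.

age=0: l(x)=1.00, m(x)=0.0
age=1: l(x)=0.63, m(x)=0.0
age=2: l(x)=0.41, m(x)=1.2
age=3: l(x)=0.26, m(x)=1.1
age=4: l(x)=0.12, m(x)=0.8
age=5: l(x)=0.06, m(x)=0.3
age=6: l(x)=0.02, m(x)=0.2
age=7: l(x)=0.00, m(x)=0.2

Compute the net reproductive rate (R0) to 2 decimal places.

lx·mx by age: 0, 0, 0.492, 0.286, 0.096, 0.018, 0.004, 0
R0 = Σ lx·mx = 0.896 → 0.90

0.90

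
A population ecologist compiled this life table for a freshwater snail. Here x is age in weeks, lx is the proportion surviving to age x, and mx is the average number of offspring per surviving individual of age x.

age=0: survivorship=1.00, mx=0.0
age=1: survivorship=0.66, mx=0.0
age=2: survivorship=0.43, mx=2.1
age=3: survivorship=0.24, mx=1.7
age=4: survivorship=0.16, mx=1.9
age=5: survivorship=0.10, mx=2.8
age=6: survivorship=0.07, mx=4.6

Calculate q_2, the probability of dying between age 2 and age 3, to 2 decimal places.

q_2 = (l_2 − l_3) / l_2 = (0.43 − 0.24) / 0.43
     = 0.19 / 0.43 = 0.44186… → 0.44

0.44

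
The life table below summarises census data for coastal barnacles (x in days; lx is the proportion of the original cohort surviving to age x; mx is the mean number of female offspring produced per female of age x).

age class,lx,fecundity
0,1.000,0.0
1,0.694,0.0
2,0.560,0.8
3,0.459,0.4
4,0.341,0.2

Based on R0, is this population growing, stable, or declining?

declining

R0 = Σ lx·mx = 0 + 0 + 0.448 + 0.1836 + 0.0682 = 0.6998
R0 < 1, so the population is declining.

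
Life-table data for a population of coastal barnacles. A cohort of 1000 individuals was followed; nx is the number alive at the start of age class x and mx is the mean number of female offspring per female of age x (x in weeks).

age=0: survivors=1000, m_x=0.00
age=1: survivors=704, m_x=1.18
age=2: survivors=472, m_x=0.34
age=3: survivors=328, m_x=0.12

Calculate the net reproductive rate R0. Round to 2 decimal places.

lx = nx/n0 = nx/1000: 1, 0.704, 0.472, 0.328
lx·mx by age: 0, 0.83072, 0.16048, 0.03936
R0 = Σ lx·mx = 1.03056 → 1.03

1.03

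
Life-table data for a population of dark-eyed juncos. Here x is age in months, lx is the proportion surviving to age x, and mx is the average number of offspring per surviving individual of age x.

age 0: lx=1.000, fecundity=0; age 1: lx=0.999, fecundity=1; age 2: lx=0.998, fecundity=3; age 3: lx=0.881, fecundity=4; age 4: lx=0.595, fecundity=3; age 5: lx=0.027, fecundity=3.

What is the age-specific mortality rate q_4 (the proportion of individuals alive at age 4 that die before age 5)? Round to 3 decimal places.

q_4 = (l_4 − l_5) / l_4 = (0.595 − 0.027) / 0.595
     = 0.568 / 0.595 = 0.954622… → 0.955

0.955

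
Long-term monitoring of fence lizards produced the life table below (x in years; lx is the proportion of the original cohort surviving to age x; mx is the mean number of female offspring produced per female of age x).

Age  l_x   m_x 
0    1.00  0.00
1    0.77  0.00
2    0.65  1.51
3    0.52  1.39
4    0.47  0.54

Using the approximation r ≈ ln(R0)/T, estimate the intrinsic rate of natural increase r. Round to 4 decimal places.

R0 = Σ lx·mx = 0 + 0 + 0.9815 + 0.7228 + 0.2538 = 1.9581
Σ x·lx·mx = 5.1466; T = 5.1466/1.9581 = 2.62836…
r ≈ ln(R0)/T = ln(1.9581)/2.62836… = 0.255663… → 0.2557

0.2557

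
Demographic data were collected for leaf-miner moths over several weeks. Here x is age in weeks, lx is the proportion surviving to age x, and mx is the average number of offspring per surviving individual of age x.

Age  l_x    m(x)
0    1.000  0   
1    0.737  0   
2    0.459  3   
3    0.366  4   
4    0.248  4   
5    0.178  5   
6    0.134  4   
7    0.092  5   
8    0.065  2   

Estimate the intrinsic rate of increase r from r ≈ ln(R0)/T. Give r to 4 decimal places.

0.4484

R0 = Σ lx·mx = 0 + 0 + 1.377 + 1.464 + 0.992 + 0.89 + 0.536 + 0.46 + 0.13 = 5.849
Σ x·lx·mx = 23.04; T = 23.04/5.849 = 3.93913…
r ≈ ln(R0)/T = ln(5.849)/3.93913… = 0.448391… → 0.4484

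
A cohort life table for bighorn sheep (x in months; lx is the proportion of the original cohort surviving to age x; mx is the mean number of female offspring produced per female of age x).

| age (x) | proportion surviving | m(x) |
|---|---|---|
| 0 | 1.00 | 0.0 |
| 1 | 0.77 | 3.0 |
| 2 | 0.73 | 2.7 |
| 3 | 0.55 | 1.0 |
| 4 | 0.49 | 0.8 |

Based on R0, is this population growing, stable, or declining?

R0 = Σ lx·mx = 0 + 2.31 + 1.971 + 0.55 + 0.392 = 5.223
R0 > 1, so the population is growing.

growing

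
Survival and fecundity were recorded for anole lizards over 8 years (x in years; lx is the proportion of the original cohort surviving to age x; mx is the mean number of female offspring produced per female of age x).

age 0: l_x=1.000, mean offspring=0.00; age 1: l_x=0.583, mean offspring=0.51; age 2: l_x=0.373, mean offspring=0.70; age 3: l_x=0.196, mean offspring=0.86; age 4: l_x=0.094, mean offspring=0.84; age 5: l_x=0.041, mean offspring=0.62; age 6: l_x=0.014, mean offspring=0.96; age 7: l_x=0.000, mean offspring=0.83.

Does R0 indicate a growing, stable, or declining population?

R0 = Σ lx·mx = 0 + 0.29733 + 0.2611 + 0.16856 + 0.07896 + 0.02542 + 0.01344 + 0 = 0.84481
R0 < 1, so the population is declining.

declining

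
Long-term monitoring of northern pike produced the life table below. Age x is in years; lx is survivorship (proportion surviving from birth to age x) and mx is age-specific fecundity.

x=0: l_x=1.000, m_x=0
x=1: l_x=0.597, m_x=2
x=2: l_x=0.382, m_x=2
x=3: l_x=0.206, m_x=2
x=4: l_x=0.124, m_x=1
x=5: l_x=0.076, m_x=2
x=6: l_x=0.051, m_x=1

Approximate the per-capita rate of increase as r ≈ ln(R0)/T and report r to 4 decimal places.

0.4847

R0 = Σ lx·mx = 0 + 1.194 + 0.764 + 0.412 + 0.124 + 0.152 + 0.051 = 2.697
Σ x·lx·mx = 5.52; T = 5.52/2.697 = 2.04672…
r ≈ ln(R0)/T = ln(2.697)/2.04672… = 0.484747… → 0.4847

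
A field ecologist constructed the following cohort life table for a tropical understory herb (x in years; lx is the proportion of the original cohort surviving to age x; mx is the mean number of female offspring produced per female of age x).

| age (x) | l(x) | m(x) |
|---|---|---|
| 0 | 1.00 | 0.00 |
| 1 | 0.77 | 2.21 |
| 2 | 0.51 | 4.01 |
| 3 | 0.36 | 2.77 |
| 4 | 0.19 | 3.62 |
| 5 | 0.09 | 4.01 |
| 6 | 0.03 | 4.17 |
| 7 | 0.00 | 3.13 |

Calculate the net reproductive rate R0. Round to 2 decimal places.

5.92

lx·mx by age: 0, 1.7017, 2.0451, 0.9972, 0.6878, 0.3609, 0.1251, 0
R0 = Σ lx·mx = 5.9178 → 5.92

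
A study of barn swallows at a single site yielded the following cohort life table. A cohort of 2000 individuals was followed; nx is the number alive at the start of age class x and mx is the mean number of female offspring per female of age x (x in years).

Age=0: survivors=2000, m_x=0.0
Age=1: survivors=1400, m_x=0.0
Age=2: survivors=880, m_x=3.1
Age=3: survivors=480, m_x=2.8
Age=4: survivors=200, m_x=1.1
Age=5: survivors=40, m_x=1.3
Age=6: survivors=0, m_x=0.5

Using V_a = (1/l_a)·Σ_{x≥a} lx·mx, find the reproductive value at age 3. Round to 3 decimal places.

3.367

lx = nx/n0 = nx/2000: 1, 0.7, 0.44, 0.24, 0.1, 0.02, 0
lx·mx for x ≥ 3: 0.672, 0.11, 0.026, 0 → sum = 0.808
V_3 = 0.808 / l_3 = 0.808 / 0.24 = 3.366667… → 3.367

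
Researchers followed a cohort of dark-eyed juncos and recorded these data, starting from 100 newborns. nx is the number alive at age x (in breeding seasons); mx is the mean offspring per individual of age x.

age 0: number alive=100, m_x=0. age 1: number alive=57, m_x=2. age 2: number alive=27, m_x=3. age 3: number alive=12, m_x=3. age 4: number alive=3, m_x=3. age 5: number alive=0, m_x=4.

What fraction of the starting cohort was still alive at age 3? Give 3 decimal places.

l_3 = n_3/n_0 = 12/100 = 0.12 → 0.120

0.120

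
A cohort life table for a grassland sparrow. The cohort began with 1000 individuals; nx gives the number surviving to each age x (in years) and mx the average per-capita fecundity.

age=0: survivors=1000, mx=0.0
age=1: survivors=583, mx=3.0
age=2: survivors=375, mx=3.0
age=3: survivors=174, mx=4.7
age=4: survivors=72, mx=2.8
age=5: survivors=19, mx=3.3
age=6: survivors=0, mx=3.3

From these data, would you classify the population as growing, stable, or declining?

growing

lx = nx/n0 = nx/1000: 1, 0.583, 0.375, 0.174, 0.072, 0.019, 0
R0 = Σ lx·mx = 0 + 1.749 + 1.125 + 0.8178 + 0.2016 + 0.0627 + 0 = 3.9561
R0 > 1, so the population is growing.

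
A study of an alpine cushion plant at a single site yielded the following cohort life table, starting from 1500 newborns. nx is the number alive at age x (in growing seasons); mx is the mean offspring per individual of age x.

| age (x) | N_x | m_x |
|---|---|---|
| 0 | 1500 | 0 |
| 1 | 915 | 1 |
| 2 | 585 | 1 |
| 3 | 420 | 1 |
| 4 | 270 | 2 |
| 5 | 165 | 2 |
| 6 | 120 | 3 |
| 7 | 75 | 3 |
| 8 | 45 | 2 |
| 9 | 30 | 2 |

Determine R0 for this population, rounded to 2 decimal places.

2.35

lx = nx/n0 = nx/1500: 1, 0.61, 0.39, 0.28, 0.18, 0.11, 0.08, 0.05, 0.03, 0.02
lx·mx by age: 0, 0.61, 0.39, 0.28, 0.36, 0.22, 0.24, 0.15, 0.06, 0.04
R0 = Σ lx·mx = 2.35 → 2.35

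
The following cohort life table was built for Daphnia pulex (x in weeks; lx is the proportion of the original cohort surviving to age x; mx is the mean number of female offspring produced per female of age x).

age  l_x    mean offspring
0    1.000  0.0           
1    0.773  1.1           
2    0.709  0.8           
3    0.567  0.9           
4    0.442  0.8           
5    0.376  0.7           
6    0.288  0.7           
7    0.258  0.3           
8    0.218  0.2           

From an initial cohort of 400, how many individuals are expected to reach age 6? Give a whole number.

115

Expected survivors = N0 · l_6 = 400 × 0.288 = 115.2 → 115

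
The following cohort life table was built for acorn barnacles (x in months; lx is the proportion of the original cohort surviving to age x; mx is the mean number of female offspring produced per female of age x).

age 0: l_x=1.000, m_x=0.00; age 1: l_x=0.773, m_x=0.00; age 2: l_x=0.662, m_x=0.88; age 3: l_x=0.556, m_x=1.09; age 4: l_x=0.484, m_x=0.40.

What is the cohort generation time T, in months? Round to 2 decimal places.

2.72

lx·mx: 0, 0, 0.58256, 0.60604, 0.1936 → R0 = 1.3822
x·lx·mx: 0, 0, 1.16512, 1.81812, 0.7744 → Σ = 3.75764
T = 3.75764 / 1.3822 = 2.718594… → 2.72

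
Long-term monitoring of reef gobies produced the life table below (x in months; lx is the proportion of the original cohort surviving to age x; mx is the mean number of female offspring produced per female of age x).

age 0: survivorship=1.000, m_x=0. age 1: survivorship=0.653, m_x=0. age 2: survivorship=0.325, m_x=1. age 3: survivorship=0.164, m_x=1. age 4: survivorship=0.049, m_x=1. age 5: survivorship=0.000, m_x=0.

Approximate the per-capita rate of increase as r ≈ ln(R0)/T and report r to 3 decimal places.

-0.249

R0 = Σ lx·mx = 0 + 0 + 0.325 + 0.164 + 0.049 + 0 = 0.538
Σ x·lx·mx = 1.338; T = 1.338/0.538 = 2.48699…
r ≈ ln(R0)/T = ln(0.538)/2.48699… = -0.24926… → -0.249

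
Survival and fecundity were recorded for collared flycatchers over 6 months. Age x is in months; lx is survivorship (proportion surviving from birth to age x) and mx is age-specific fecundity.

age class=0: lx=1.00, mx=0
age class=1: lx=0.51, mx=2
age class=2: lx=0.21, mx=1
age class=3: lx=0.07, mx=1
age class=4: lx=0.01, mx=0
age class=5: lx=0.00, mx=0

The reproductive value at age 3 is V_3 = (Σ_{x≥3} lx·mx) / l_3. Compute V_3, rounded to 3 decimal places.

1.000

lx·mx for x ≥ 3: 0.07, 0, 0 → sum = 0.07
V_3 = 0.07 / l_3 = 0.07 / 0.07 = 1 → 1.000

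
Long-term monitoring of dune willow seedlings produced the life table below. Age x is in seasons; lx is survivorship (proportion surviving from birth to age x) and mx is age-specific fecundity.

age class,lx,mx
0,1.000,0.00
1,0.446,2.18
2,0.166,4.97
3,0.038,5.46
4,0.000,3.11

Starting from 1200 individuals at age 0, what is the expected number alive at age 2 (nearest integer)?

199

Expected survivors = N0 · l_2 = 1200 × 0.166 = 199.2 → 199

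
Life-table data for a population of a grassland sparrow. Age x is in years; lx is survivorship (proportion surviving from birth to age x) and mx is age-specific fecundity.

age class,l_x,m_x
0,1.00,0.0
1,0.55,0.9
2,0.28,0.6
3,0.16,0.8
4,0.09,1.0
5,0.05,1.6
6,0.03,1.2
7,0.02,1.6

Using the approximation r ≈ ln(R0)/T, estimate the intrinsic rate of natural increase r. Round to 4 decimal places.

0.0122

R0 = Σ lx·mx = 0 + 0.495 + 0.168 + 0.128 + 0.09 + 0.08 + 0.036 + 0.032 = 1.029
Σ x·lx·mx = 2.415; T = 2.415/1.029 = 2.34694…
r ≈ ln(R0)/T = ln(1.029)/2.34694… = 0.012181… → 0.0122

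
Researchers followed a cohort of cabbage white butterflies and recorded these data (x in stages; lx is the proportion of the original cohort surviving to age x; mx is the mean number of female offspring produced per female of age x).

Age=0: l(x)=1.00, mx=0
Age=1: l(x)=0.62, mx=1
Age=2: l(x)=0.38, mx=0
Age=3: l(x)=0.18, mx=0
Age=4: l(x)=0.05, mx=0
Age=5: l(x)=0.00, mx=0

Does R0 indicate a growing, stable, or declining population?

R0 = Σ lx·mx = 0 + 0.62 + 0 + 0 + 0 + 0 = 0.62
R0 < 1, so the population is declining.

declining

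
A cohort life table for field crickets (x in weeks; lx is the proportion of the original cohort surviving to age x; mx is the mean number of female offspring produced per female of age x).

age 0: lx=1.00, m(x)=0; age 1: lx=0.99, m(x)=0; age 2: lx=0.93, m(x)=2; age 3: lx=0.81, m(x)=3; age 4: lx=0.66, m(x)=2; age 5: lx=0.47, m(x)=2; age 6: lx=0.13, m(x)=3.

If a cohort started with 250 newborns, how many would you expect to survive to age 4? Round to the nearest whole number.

Expected survivors = N0 · l_4 = 250 × 0.66 = 165 → 165

165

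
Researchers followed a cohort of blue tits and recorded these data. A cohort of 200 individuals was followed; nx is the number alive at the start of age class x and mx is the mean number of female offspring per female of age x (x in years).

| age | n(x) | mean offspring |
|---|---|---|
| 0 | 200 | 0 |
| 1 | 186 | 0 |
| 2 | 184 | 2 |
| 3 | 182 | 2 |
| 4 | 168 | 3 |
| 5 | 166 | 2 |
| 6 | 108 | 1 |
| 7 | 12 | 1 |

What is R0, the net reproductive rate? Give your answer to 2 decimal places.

lx = nx/n0 = nx/200: 1, 0.93, 0.92, 0.91, 0.84, 0.83, 0.54, 0.06
lx·mx by age: 0, 0, 1.84, 1.82, 2.52, 1.66, 0.54, 0.06
R0 = Σ lx·mx = 8.44 → 8.44

8.44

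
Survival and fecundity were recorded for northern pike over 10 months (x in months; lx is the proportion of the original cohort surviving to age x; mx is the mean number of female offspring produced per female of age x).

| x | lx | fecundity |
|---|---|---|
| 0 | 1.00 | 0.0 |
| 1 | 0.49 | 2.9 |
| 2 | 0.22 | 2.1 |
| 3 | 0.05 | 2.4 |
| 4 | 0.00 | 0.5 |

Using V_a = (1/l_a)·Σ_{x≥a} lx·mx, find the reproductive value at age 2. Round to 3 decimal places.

lx·mx for x ≥ 2: 0.462, 0.12, 0 → sum = 0.582
V_2 = 0.582 / l_2 = 0.582 / 0.22 = 2.645455… → 2.645

2.645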